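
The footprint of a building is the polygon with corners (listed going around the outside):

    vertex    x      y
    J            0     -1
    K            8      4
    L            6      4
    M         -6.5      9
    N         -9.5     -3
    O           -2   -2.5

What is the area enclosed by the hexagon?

J→K: (0)(4) − (8)(-1) = 8
K→L: (8)(4) − (6)(4) = 8
L→M: (6)(9) − (-6.5)(4) = 80
M→N: (-6.5)(-3) − (-9.5)(9) = 105
N→O: (-9.5)(-2.5) − (-2)(-3) = 17.75
O→J: (-2)(-1) − (0)(-2.5) = 2
Σ = 220.75
Area = |Σ|/2 = 110.375.

110.375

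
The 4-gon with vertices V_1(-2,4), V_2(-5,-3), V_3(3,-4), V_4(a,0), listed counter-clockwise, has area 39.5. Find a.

3

Write out the shoelace sum; only the two edges meeting at V_4 involve a:
2·Area = [(3·0 − a·(-4)) + (a·4 − (-2)·0)] + 55
       = 8·a + 55 = 79
⇒ a = 3.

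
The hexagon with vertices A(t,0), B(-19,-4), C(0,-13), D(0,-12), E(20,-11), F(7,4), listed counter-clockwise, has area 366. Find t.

-11

Write out the shoelace sum; only the two edges meeting at A involve t:
2·Area = [(7·0 − t·4) + (t·(-4) − (-19)·0)] + 644
       = -8·t + 644 = 732
⇒ t = -11.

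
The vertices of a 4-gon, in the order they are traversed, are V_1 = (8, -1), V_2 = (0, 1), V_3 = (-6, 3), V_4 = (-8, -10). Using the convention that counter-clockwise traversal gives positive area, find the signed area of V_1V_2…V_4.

93

Σ = (8) + (6) + (84) + (88) = 186
Signed area = Σ/2 = 93 (positive ⇒ counter-clockwise traversal).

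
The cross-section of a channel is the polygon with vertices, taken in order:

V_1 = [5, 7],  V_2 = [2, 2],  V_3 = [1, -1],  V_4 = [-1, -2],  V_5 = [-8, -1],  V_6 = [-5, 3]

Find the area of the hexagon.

52.5

Apply the shoelace formula: 2A = Σ (x_i·y_{i+1} − x_{i+1}·y_i), indices taken mod 6.
Σ = (-4) + (-4) + (-3) + (-15) + (-29) + (-50) = -105
Area = |Σ|/2 = 52.5.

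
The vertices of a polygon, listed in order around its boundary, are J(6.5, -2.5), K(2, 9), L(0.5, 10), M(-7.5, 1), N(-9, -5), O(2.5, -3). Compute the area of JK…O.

126.875

Apply Gauss's area formula: 2A = Σ (x_i·y_{i+1} − x_{i+1}·y_i), indices taken mod 6.
Cross-terms: 63.5, 15.5, 75.5, 46.5, 39.5, 13.25  ⇒  Σ = 253.75
Area = |Σ|/2 = 126.875.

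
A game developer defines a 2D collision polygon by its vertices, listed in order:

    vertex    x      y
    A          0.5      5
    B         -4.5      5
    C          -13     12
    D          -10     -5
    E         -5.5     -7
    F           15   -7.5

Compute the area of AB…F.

Apply the shoelace formula: 2A = Σ (x_i·y_{i+1} − x_{i+1}·y_i), indices taken mod 6.
Σ = (25) + (11) + (185) + (42.5) + (146.25) + (78.75) = 488.5
Area = |Σ|/2 = 244.25.

244.25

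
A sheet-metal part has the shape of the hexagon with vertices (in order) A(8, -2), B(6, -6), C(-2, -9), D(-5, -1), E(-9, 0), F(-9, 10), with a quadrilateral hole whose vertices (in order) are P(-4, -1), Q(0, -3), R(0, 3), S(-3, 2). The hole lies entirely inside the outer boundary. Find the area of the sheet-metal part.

Outer boundary:
Apply the shoelace (surveyor's) formula: 2A = Σ (x_i·y_{i+1} − x_{i+1}·y_i), indices taken mod 6.
A→B: (8)(-6) − (6)(-2) = -36
B→C: (6)(-9) − (-2)(-6) = -66
C→D: (-2)(-1) − (-5)(-9) = -43
D→E: (-5)(0) − (-9)(-1) = -9
E→F: (-9)(10) − (-9)(0) = -90
F→A: (-9)(-2) − (8)(10) = -62
Σ = -306
Area = |Σ|/2 = 153.
Hole:
Apply Gauss's area formula: 2A = Σ (x_i·y_{i+1} − x_{i+1}·y_i), indices taken mod 4.
Σ = (12) + (0) + (9) + (11) = 32
Area = |Σ|/2 = 16.
Net area = 153 − 16 = 137.

137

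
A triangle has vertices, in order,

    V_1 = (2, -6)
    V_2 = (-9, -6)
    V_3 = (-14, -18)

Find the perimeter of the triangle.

44

|V_1V_2| = √((-11)² + (0)²) = √121 = 11
|V_2V_3| = √((-5)² + (-12)²) = √169 = 13
|V_3V_1| = √((16)² + (12)²) = √400 = 20
Perimeter = 11 + 13 + 20 = 44.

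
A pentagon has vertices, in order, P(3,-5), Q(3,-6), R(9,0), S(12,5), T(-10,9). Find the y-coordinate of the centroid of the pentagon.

Apply the shoelace (surveyor's) formula. First the cross-terms c_i = x_i·y_{i+1} − x_{i+1}·y_i:
  -3, 54, 45, 158, 23  ⇒  2A = 277, A = 138.5.
Then Σ (y_i + y_{i+1})·c_i = 2238, so ȳ = 2238 / (6·138.5) = 746/277.

746/277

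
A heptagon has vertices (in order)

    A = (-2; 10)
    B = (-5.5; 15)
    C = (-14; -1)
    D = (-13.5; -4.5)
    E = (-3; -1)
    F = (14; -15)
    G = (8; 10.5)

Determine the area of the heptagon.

358.5

Apply the shoelace formula: 2A = Σ (x_i·y_{i+1} − x_{i+1}·y_i), indices taken mod 7.
Σ = (25) + (215.5) + (49.5) + (0) + (59) + (267) + (101) = 717
Area = |Σ|/2 = 358.5.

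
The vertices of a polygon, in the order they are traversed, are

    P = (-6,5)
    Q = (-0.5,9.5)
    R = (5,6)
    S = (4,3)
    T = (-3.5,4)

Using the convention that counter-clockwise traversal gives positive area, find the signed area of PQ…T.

-40.5

Apply the surveyor's formula: 2A = Σ (x_i·y_{i+1} − x_{i+1}·y_i), indices taken mod 5.
Cross-terms: -54.5, -50.5, -9, 26.5, 6.5  ⇒  Σ = -81
Signed area = Σ/2 = -40.5 (negative ⇒ clockwise traversal).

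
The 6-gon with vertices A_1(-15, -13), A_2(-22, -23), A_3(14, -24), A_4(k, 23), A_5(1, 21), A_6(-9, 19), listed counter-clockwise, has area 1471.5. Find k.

The doubled signed area Σ (x_i y_{i+1} − x_{i+1} y_i) is linear in k.
With k=0 it equals 1818; the coefficient of k is 45 (from the two edges through A_4).
So 45·k + 1818 = 2·1471.5 = 2943 ⇒ k = 25.

25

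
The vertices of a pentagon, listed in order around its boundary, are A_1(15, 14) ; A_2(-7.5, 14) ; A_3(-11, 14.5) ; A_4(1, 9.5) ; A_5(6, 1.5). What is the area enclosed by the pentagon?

123.625

Apply the shoelace formula: 2A = Σ (x_i·y_{i+1} − x_{i+1}·y_i), indices taken mod 5.
Cross-terms: 315, 45.25, -119, -55.5, 61.5  ⇒  Σ = 247.25
Area = |Σ|/2 = 123.625.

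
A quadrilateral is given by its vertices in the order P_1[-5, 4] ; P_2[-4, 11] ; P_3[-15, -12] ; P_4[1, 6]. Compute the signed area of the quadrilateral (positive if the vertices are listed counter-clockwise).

65

Apply Gauss's area formula: 2A = Σ (x_i·y_{i+1} − x_{i+1}·y_i), indices taken mod 4.
Cross-terms: -39, 213, -78, 34  ⇒  Σ = 130
Signed area = Σ/2 = 65 (positive ⇒ counter-clockwise traversal).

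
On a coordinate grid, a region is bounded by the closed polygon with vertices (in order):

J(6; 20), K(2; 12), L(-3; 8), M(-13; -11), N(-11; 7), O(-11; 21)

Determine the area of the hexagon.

Apply the shoelace (surveyor's) formula: 2A = Σ (x_i·y_{i+1} − x_{i+1}·y_i), indices taken mod 6.
J→K: (6)(12) − (2)(20) = 32
K→L: (2)(8) − (-3)(12) = 52
L→M: (-3)(-11) − (-13)(8) = 137
M→N: (-13)(7) − (-11)(-11) = -212
N→O: (-11)(21) − (-11)(7) = -154
O→J: (-11)(20) − (6)(21) = -346
Σ = -491
Area = |Σ|/2 = 245.5.

245.5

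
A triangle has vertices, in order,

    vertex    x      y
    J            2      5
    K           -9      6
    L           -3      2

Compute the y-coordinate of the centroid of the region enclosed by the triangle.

Apply Gauss's area formula. First the cross-terms c_i = x_i·y_{i+1} − x_{i+1}·y_i:
  57, 0, -19  ⇒  2A = 38, A = 19.
Then Σ (y_i + y_{i+1})·c_i = 494, so ȳ = 494 / (6·19) = 13/3.

13/3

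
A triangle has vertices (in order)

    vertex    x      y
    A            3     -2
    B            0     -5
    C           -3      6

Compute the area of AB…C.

21

Cross-terms: -15, -15, -12  ⇒  Σ = -42
Area = |Σ|/2 = 21.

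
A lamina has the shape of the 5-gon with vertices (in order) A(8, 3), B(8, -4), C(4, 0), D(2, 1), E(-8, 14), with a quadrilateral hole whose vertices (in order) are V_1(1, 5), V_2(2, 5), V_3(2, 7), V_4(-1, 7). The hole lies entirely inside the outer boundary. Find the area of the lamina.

Outer boundary:
Apply the shoelace (surveyor's) formula: 2A = Σ (x_i·y_{i+1} − x_{i+1}·y_i), indices taken mod 5.
Σ = (-56) + (16) + (4) + (36) + (-136) = -136
Area = |Σ|/2 = 68.
Hole:
V_1→V_2: (1)(5) − (2)(5) = -5
V_2→V_3: (2)(7) − (2)(5) = 4
V_3→V_4: (2)(7) − (-1)(7) = 21
V_4→V_1: (-1)(5) − (1)(7) = -12
Σ = 8
Area = |Σ|/2 = 4.
Net area = 68 − 4 = 64.

64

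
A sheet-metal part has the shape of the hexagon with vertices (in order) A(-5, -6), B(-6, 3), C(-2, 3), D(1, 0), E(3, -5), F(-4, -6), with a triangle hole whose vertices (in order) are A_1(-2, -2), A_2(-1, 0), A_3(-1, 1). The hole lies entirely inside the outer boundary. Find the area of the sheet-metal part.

Outer boundary:
Apply the surveyor's formula: 2A = Σ (x_i·y_{i+1} − x_{i+1}·y_i), indices taken mod 6.
Σ = (-51) + (-12) + (-3) + (-5) + (-38) + (-6) = -115
Area = |Σ|/2 = 57.5.
Hole:
Apply the surveyor's formula: 2A = Σ (x_i·y_{i+1} − x_{i+1}·y_i), indices taken mod 3.
A_1→A_2: (-2)(0) − (-1)(-2) = -2
A_2→A_3: (-1)(1) − (-1)(0) = -1
A_3→A_1: (-1)(-2) − (-2)(1) = 4
Σ = 1
Area = |Σ|/2 = 0.5.
Net area = 57.5 − 0.5 = 57.

57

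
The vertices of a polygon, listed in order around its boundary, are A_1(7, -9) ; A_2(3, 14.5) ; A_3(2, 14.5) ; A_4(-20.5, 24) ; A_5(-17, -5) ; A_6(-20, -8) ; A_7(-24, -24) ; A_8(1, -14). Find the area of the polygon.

Σ = (128.5) + (14.5) + (345.25) + (510.5) + (36) + (288) + (360) + (89) = 1771.75
Area = |Σ|/2 = 885.875.

885.875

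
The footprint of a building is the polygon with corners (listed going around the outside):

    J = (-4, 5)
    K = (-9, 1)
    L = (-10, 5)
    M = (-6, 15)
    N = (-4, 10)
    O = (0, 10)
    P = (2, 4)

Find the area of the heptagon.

Cross-terms: 41, -35, -120, 0, -40, -20, 26  ⇒  Σ = -148
Area = |Σ|/2 = 74.

74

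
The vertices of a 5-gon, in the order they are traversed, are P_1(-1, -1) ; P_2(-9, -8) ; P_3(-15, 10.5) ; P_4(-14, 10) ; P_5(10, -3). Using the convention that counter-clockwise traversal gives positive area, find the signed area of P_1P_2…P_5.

-144.75

P_1→P_2: (-1)(-8) − (-9)(-1) = -1
P_2→P_3: (-9)(10.5) − (-15)(-8) = -214.5
P_3→P_4: (-15)(10) − (-14)(10.5) = -3
P_4→P_5: (-14)(-3) − (10)(10) = -58
P_5→P_1: (10)(-1) − (-1)(-3) = -13
Σ = -289.5
Signed area = Σ/2 = -144.75 (negative ⇒ clockwise traversal).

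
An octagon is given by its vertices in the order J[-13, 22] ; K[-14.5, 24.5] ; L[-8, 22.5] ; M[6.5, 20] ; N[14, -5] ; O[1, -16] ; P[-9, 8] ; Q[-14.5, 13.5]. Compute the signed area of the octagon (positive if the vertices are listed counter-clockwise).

Σ = (0.5) + (-130.25) + (-306.25) + (-312.5) + (-219) + (-136) + (-5.5) + (-143.5) = -1252.5
Signed area = Σ/2 = -626.25 (negative ⇒ clockwise traversal).

-626.25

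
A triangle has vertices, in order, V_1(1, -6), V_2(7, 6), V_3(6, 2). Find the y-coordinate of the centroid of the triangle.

Apply the surveyor's formula. First the cross-terms c_i = x_i·y_{i+1} − x_{i+1}·y_i:
  48, -22, -38  ⇒  2A = -12, A = -6.
Then Σ (y_i + y_{i+1})·c_i = -24, so ȳ = -24 / (6·(-6)) = 2/3.

2/3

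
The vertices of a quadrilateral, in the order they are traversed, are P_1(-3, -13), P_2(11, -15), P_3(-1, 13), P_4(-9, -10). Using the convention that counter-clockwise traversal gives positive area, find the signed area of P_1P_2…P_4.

265

Σ = (188) + (128) + (127) + (87) = 530
Signed area = Σ/2 = 265 (positive ⇒ counter-clockwise traversal).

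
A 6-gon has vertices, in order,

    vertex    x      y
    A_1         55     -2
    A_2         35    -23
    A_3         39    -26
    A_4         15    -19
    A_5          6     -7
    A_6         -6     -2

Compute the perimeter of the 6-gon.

|A_1A_2| = √((-20)² + (-21)²) = √841 = 29
|A_2A_3| = √((4)² + (-3)²) = √25 = 5
|A_3A_4| = √((-24)² + (7)²) = √625 = 25
|A_4A_5| = √((-9)² + (12)²) = √225 = 15
|A_5A_6| = √((-12)² + (5)²) = √169 = 13
|A_6A_1| = √((61)² + (0)²) = √3721 = 61
Perimeter = 29 + 5 + 25 + 15 + 13 + 61 = 148.

148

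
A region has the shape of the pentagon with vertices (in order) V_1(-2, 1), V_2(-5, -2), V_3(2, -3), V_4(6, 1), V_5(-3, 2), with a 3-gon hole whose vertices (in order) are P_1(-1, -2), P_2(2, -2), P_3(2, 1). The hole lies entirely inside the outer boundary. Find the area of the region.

Outer boundary:
Apply the surveyor's formula: 2A = Σ (x_i·y_{i+1} − x_{i+1}·y_i), indices taken mod 5.
Σ = (9) + (19) + (20) + (15) + (1) = 64
Area = |Σ|/2 = 32.
Hole:
Apply the shoelace formula: 2A = Σ (x_i·y_{i+1} − x_{i+1}·y_i), indices taken mod 3.
Cross-terms: 6, 6, -3  ⇒  Σ = 9
Area = |Σ|/2 = 4.5.
Net area = 32 − 4.5 = 27.5.

27.5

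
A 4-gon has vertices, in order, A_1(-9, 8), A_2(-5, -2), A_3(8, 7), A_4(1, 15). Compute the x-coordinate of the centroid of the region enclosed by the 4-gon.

-332/295

Apply the shoelace formula. First the cross-terms c_i = x_i·y_{i+1} − x_{i+1}·y_i:
  58, -19, 113, 143  ⇒  2A = 295, A = 147.5.
Then Σ (x_i + x_{i+1})·c_i = -996, so x̄ = -996 / (6·147.5) = -332/295.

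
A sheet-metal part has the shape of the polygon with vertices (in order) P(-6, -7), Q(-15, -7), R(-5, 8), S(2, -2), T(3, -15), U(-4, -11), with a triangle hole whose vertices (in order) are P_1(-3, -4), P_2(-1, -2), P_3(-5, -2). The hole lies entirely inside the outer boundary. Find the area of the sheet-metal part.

Outer boundary:
Apply Gauss's area formula: 2A = Σ (x_i·y_{i+1} − x_{i+1}·y_i), indices taken mod 6.
Σ = (-63) + (-155) + (-6) + (-24) + (-93) + (-38) = -379
Area = |Σ|/2 = 189.5.
Hole:
Σ = (2) + (-8) + (14) = 8
Area = |Σ|/2 = 4.
Net area = 189.5 − 4 = 185.5.

185.5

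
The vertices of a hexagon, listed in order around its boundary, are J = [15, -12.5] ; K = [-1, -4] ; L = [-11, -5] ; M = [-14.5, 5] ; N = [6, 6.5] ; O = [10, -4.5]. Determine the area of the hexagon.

Apply Gauss's area formula: 2A = Σ (x_i·y_{i+1} − x_{i+1}·y_i), indices taken mod 6.
J→K: (15)(-4) − (-1)(-12.5) = -72.5
K→L: (-1)(-5) − (-11)(-4) = -39
L→M: (-11)(5) − (-14.5)(-5) = -127.5
M→N: (-14.5)(6.5) − (6)(5) = -124.25
N→O: (6)(-4.5) − (10)(6.5) = -92
O→J: (10)(-12.5) − (15)(-4.5) = -57.5
Σ = -512.75
Area = |Σ|/2 = 256.375.

256.375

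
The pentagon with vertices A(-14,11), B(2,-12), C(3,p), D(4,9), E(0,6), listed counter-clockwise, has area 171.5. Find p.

Write out the shoelace sum; only the two edges meeting at C involve p:
2·Area = [(2·p − 3·(-12)) + (3·9 − 4·p)] + 254
       = -2·p + 317 = 343
⇒ p = -13.

-13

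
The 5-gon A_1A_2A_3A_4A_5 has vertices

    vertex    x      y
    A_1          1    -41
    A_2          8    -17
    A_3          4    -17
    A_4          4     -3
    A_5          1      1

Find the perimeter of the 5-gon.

|A_1A_2| = √((7)² + (24)²) = √625 = 25
|A_2A_3| = √((-4)² + (0)²) = √16 = 4
|A_3A_4| = √((0)² + (14)²) = √196 = 14
|A_4A_5| = √((-3)² + (4)²) = √25 = 5
|A_5A_1| = √((0)² + (-42)²) = √1764 = 42
Perimeter = 25 + 4 + 14 + 5 + 42 = 90.

90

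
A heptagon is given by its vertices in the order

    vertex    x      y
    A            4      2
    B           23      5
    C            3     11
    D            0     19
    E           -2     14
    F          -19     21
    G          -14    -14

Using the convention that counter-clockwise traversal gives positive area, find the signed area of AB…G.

A→B: (4)(5) − (23)(2) = -26
B→C: (23)(11) − (3)(5) = 238
C→D: (3)(19) − (0)(11) = 57
D→E: (0)(14) − (-2)(19) = 38
E→F: (-2)(21) − (-19)(14) = 224
F→G: (-19)(-14) − (-14)(21) = 560
G→A: (-14)(2) − (4)(-14) = 28
Σ = 1119
Signed area = Σ/2 = 559.5 (positive ⇒ counter-clockwise traversal).

559.5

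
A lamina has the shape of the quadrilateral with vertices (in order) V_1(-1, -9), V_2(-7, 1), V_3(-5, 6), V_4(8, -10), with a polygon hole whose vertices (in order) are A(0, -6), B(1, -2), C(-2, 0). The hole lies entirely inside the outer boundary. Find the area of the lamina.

83.5

Outer boundary:
Σ = (-64) + (-37) + (2) + (-82) = -181
Area = |Σ|/2 = 90.5.
Hole:
A→B: (0)(-2) − (1)(-6) = 6
B→C: (1)(0) − (-2)(-2) = -4
C→A: (-2)(-6) − (0)(0) = 12
Σ = 14
Area = |Σ|/2 = 7.
Net area = 90.5 − 7 = 83.5.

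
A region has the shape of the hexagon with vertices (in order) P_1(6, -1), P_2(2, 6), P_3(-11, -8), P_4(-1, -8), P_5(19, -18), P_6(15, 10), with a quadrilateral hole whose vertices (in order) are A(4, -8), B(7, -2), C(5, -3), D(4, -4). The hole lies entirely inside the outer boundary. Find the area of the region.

355

Outer boundary:
Σ = (38) + (50) + (80) + (170) + (460) + (-75) = 723
Area = |Σ|/2 = 361.5.
Hole:
A→B: (4)(-2) − (7)(-8) = 48
B→C: (7)(-3) − (5)(-2) = -11
C→D: (5)(-4) − (4)(-3) = -8
D→A: (4)(-8) − (4)(-4) = -16
Σ = 13
Area = |Σ|/2 = 6.5.
Net area = 361.5 − 6.5 = 355.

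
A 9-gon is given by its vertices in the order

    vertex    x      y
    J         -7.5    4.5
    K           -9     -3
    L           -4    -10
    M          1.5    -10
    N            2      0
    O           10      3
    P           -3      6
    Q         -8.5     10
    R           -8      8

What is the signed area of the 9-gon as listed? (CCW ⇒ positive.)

Apply the surveyor's formula: 2A = Σ (x_i·y_{i+1} − x_{i+1}·y_i), indices taken mod 9.
Σ = (63) + (78) + (55) + (20) + (6) + (69) + (21) + (12) + (24) = 348
Signed area = Σ/2 = 174 (positive ⇒ counter-clockwise traversal).

174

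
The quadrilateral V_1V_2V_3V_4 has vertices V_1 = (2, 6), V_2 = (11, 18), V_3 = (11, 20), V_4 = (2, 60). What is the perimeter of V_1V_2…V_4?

112

|V_1V_2| = √((9)² + (12)²) = √225 = 15
|V_2V_3| = √((0)² + (2)²) = √4 = 2
|V_3V_4| = √((-9)² + (40)²) = √1681 = 41
|V_4V_1| = √((0)² + (-54)²) = √2916 = 54
Perimeter = 15 + 2 + 41 + 54 = 112.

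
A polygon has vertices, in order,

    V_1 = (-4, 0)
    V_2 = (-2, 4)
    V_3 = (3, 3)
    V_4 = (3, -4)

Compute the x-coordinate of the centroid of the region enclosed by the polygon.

32/213

Apply the shoelace formula. First the cross-terms c_i = x_i·y_{i+1} − x_{i+1}·y_i:
  -16, -18, -21, -16  ⇒  2A = -71, A = -35.5.
Then Σ (x_i + x_{i+1})·c_i = -32, so x̄ = -32 / (6·(-35.5)) = 32/213.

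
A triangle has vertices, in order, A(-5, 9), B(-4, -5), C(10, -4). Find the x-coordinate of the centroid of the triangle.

Apply the shoelace formula. First the cross-terms c_i = x_i·y_{i+1} − x_{i+1}·y_i:
  61, 66, 70  ⇒  2A = 197, A = 98.5.
Then Σ (x_i + x_{i+1})·c_i = 197, so x̄ = 197 / (6·98.5) = 1/3.

1/3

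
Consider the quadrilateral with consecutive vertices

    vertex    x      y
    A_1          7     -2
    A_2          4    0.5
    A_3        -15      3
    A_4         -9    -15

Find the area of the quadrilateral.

203

Apply Gauss's area formula: 2A = Σ (x_i·y_{i+1} − x_{i+1}·y_i), indices taken mod 4.
Σ = (11.5) + (19.5) + (252) + (123) = 406
Area = |Σ|/2 = 203.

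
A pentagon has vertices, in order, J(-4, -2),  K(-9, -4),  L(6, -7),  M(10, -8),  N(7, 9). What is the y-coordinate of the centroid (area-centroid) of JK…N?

Apply the shoelace formula. First the cross-terms c_i = x_i·y_{i+1} − x_{i+1}·y_i:
  -2, 87, 22, 146, 22  ⇒  2A = 275, A = 137.5.
Then Σ (y_i + y_{i+1})·c_i = -975, so ȳ = -975 / (6·137.5) = -13/11.

-13/11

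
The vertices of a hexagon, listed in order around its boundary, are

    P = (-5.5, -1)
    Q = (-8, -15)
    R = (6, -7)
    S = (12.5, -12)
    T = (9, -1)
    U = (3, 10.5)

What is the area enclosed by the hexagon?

Apply the shoelace (surveyor's) formula: 2A = Σ (x_i·y_{i+1} − x_{i+1}·y_i), indices taken mod 6.
Cross-terms: 74.5, 146, 15.5, 95.5, 97.5, 54.75  ⇒  Σ = 483.75
Area = |Σ|/2 = 241.875.

241.875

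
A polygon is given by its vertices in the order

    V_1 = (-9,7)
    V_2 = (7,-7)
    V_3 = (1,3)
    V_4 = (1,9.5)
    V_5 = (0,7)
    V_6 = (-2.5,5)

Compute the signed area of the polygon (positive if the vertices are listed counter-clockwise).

V_1→V_2: (-9)(-7) − (7)(7) = 14
V_2→V_3: (7)(3) − (1)(-7) = 28
V_3→V_4: (1)(9.5) − (1)(3) = 6.5
V_4→V_5: (1)(7) − (0)(9.5) = 7
V_5→V_6: (0)(5) − (-2.5)(7) = 17.5
V_6→V_1: (-2.5)(7) − (-9)(5) = 27.5
Σ = 100.5
Signed area = Σ/2 = 50.25 (positive ⇒ counter-clockwise traversal).

50.25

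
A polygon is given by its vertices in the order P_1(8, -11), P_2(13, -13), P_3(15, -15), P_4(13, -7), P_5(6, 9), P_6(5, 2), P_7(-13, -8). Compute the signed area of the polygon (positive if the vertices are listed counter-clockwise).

224

Σ = (39) + (0) + (90) + (159) + (-33) + (-14) + (207) = 448
Signed area = Σ/2 = 224 (positive ⇒ counter-clockwise traversal).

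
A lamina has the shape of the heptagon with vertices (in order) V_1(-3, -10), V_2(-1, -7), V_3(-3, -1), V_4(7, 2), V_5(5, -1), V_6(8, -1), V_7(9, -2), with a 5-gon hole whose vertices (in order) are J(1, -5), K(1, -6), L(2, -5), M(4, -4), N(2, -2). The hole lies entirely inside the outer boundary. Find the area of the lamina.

Outer boundary:
Σ = (11) + (-20) + (1) + (-17) + (3) + (-7) + (-96) = -125
Area = |Σ|/2 = 62.5.
Hole:
Apply the surveyor's formula: 2A = Σ (x_i·y_{i+1} − x_{i+1}·y_i), indices taken mod 5.
Cross-terms: -1, 7, 12, 0, -8  ⇒  Σ = 10
Area = |Σ|/2 = 5.
Net area = 62.5 − 5 = 57.5.

57.5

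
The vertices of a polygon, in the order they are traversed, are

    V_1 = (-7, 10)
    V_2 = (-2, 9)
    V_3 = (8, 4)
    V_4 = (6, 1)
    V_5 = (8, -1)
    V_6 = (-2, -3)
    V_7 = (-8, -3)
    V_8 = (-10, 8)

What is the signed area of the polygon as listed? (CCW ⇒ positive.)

Σ = (-43) + (-80) + (-16) + (-14) + (-26) + (-18) + (-94) + (-44) = -335
Signed area = Σ/2 = -167.5 (negative ⇒ clockwise traversal).

-167.5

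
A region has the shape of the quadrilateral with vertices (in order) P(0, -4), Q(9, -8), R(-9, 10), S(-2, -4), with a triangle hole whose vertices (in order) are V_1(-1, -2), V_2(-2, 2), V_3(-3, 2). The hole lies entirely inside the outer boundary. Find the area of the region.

57

Outer boundary:
Cross-terms: 36, 18, 56, 8  ⇒  Σ = 118
Area = |Σ|/2 = 59.
Hole:
Apply Gauss's area formula: 2A = Σ (x_i·y_{i+1} − x_{i+1}·y_i), indices taken mod 3.
Σ = (-6) + (2) + (8) = 4
Area = |Σ|/2 = 2.
Net area = 59 − 2 = 57.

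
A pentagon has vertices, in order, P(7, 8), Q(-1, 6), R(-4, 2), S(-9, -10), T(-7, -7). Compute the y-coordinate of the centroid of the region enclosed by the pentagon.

131/87

Apply Gauss's area formula. First the cross-terms c_i = x_i·y_{i+1} − x_{i+1}·y_i:
  50, 22, 58, -7, -7  ⇒  2A = 116, A = 58.
Then Σ (y_i + y_{i+1})·c_i = 524, so ȳ = 524 / (6·58) = 131/87.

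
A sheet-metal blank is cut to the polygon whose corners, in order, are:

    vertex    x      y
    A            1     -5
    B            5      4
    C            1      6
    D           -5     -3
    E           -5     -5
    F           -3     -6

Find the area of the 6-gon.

64

Apply the shoelace (surveyor's) formula: 2A = Σ (x_i·y_{i+1} − x_{i+1}·y_i), indices taken mod 6.
Cross-terms: 29, 26, 27, 10, 15, 21  ⇒  Σ = 128
Area = |Σ|/2 = 64.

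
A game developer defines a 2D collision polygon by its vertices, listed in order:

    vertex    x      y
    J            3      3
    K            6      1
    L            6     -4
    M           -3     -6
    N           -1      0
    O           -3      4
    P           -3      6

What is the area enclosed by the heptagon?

Apply the surveyor's formula: 2A = Σ (x_i·y_{i+1} − x_{i+1}·y_i), indices taken mod 7.
J→K: (3)(1) − (6)(3) = -15
K→L: (6)(-4) − (6)(1) = -30
L→M: (6)(-6) − (-3)(-4) = -48
M→N: (-3)(0) − (-1)(-6) = -6
N→O: (-1)(4) − (-3)(0) = -4
O→P: (-3)(6) − (-3)(4) = -6
P→J: (-3)(3) − (3)(6) = -27
Σ = -136
Area = |Σ|/2 = 68.

68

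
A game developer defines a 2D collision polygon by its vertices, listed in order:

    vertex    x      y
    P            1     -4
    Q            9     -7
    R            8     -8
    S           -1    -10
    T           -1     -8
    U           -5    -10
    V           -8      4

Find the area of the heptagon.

89.5

Cross-terms: 29, -16, -88, -2, -30, -100, 28  ⇒  Σ = -179
Area = |Σ|/2 = 89.5.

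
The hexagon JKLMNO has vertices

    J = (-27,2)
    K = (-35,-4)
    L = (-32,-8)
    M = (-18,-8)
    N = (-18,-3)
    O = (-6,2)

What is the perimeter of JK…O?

|JK| = √((-8)² + (-6)²) = √100 = 10
|KL| = √((3)² + (-4)²) = √25 = 5
|LM| = √((14)² + (0)²) = √196 = 14
|MN| = √((0)² + (5)²) = √25 = 5
|NO| = √((12)² + (5)²) = √169 = 13
|OJ| = √((-21)² + (0)²) = √441 = 21
Perimeter = 10 + 5 + 14 + 5 + 13 + 21 = 68.

68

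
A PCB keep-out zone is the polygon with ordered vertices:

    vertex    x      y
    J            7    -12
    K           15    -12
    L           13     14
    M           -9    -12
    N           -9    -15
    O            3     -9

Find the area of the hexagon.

J→K: (7)(-12) − (15)(-12) = 96
K→L: (15)(14) − (13)(-12) = 366
L→M: (13)(-12) − (-9)(14) = -30
M→N: (-9)(-15) − (-9)(-12) = 27
N→O: (-9)(-9) − (3)(-15) = 126
O→J: (3)(-12) − (7)(-9) = 27
Σ = 612
Area = |Σ|/2 = 306.

306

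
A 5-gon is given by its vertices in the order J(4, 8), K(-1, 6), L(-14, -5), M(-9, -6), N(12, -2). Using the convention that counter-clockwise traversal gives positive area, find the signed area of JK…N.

177

Apply the shoelace (surveyor's) formula: 2A = Σ (x_i·y_{i+1} − x_{i+1}·y_i), indices taken mod 5.
Σ = (32) + (89) + (39) + (90) + (104) = 354
Signed area = Σ/2 = 177 (positive ⇒ counter-clockwise traversal).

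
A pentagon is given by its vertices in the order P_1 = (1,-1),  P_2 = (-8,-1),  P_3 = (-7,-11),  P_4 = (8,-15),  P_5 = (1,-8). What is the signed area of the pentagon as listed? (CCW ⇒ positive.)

111.5

Apply the surveyor's formula: 2A = Σ (x_i·y_{i+1} − x_{i+1}·y_i), indices taken mod 5.
P_1→P_2: (1)(-1) − (-8)(-1) = -9
P_2→P_3: (-8)(-11) − (-7)(-1) = 81
P_3→P_4: (-7)(-15) − (8)(-11) = 193
P_4→P_5: (8)(-8) − (1)(-15) = -49
P_5→P_1: (1)(-1) − (1)(-8) = 7
Σ = 223
Signed area = Σ/2 = 111.5 (positive ⇒ counter-clockwise traversal).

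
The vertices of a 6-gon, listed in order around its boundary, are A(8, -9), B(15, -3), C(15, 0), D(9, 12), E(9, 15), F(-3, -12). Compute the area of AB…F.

211.5

Apply the shoelace formula: 2A = Σ (x_i·y_{i+1} − x_{i+1}·y_i), indices taken mod 6.
Σ = (111) + (45) + (180) + (27) + (-63) + (123) = 423
Area = |Σ|/2 = 211.5.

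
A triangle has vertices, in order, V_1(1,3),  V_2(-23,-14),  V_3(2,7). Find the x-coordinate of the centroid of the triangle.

Apply Gauss's area formula. First the cross-terms c_i = x_i·y_{i+1} − x_{i+1}·y_i:
  55, -133, -1  ⇒  2A = -79, A = -39.5.
Then Σ (x_i + x_{i+1})·c_i = 1580, so x̄ = 1580 / (6·(-39.5)) = -20/3.

-20/3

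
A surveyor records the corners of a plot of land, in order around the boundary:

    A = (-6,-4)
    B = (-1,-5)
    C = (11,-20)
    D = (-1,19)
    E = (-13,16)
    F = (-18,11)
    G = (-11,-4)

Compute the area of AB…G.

439.5

Σ = (26) + (75) + (189) + (231) + (145) + (193) + (20) = 879
Area = |Σ|/2 = 439.5.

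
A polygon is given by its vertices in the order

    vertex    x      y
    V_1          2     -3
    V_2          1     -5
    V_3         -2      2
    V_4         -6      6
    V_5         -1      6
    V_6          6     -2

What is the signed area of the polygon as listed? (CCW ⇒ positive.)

-46.5

Σ = (-7) + (-8) + (0) + (-30) + (-34) + (-14) = -93
Signed area = Σ/2 = -46.5 (negative ⇒ clockwise traversal).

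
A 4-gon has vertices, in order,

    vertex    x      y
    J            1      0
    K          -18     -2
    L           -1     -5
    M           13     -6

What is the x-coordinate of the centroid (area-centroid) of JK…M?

-234/163

Apply the surveyor's formula. First the cross-terms c_i = x_i·y_{i+1} − x_{i+1}·y_i:
  -2, 88, 71, 6  ⇒  2A = 163, A = 81.5.
Then Σ (x_i + x_{i+1})·c_i = -702, so x̄ = -702 / (6·81.5) = -234/163.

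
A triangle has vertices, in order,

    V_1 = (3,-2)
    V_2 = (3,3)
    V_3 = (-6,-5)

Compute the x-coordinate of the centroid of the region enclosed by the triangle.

Apply Gauss's area formula. First the cross-terms c_i = x_i·y_{i+1} − x_{i+1}·y_i:
  15, 3, 27  ⇒  2A = 45, A = 22.5.
Then Σ (x_i + x_{i+1})·c_i = 0, so x̄ = 0 / (6·22.5) = 0.

0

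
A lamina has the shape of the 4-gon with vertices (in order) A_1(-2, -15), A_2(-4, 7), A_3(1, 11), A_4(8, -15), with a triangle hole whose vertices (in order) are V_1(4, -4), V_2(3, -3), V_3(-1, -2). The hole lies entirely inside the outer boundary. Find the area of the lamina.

187.5

Outer boundary:
Cross-terms: -74, -51, -103, -150  ⇒  Σ = -378
Area = |Σ|/2 = 189.
Hole:
Σ = (0) + (-9) + (12) = 3
Area = |Σ|/2 = 1.5.
Net area = 189 − 1.5 = 187.5.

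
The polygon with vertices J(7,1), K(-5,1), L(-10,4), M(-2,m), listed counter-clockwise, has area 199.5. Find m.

-23

Write out the shoelace sum; only the two edges meeting at M involve m:
2·Area = [((-10)·m − (-2)·4) + ((-2)·1 − 7·m)] + 2
       = -17·m + 8 = 399
⇒ m = -23.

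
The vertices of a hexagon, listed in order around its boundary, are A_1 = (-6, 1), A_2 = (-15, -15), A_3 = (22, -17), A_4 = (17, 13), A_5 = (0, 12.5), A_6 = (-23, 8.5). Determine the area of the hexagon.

896.5

Apply the shoelace (surveyor's) formula: 2A = Σ (x_i·y_{i+1} − x_{i+1}·y_i), indices taken mod 6.
Σ = (105) + (585) + (575) + (212.5) + (287.5) + (28) = 1793
Area = |Σ|/2 = 896.5.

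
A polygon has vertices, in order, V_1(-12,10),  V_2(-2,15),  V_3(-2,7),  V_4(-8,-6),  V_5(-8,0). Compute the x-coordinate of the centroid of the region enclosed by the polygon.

-322/51

Apply the surveyor's formula. First the cross-terms c_i = x_i·y_{i+1} − x_{i+1}·y_i:
  -160, 16, 68, -48, -80  ⇒  2A = -204, A = -102.
Then Σ (x_i + x_{i+1})·c_i = 3864, so x̄ = 3864 / (6·(-102)) = -322/51.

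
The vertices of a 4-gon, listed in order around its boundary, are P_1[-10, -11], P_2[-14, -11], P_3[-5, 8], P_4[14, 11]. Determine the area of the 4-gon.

Apply the shoelace (surveyor's) formula: 2A = Σ (x_i·y_{i+1} − x_{i+1}·y_i), indices taken mod 4.
P_1→P_2: (-10)(-11) − (-14)(-11) = -44
P_2→P_3: (-14)(8) − (-5)(-11) = -167
P_3→P_4: (-5)(11) − (14)(8) = -167
P_4→P_1: (14)(-11) − (-10)(11) = -44
Σ = -422
Area = |Σ|/2 = 211.

211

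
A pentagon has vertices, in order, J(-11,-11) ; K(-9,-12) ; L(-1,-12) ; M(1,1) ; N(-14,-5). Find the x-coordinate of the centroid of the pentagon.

Apply the shoelace formula. First the cross-terms c_i = x_i·y_{i+1} − x_{i+1}·y_i:
  33, 96, 11, 9, 99  ⇒  2A = 248, A = 124.
Then Σ (x_i + x_{i+1})·c_i = -4212, so x̄ = -4212 / (6·124) = -351/62.

-351/62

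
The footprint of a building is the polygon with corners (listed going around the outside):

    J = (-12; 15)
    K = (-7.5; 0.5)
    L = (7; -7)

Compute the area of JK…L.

88.25

Cross-terms: 106.5, 49, 21  ⇒  Σ = 176.5
Area = |Σ|/2 = 88.25.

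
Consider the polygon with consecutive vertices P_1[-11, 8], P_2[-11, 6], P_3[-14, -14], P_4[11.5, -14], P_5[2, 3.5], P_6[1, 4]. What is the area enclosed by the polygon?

370.875

Σ = (22) + (238) + (357) + (68.25) + (4.5) + (52) = 741.75
Area = |Σ|/2 = 370.875.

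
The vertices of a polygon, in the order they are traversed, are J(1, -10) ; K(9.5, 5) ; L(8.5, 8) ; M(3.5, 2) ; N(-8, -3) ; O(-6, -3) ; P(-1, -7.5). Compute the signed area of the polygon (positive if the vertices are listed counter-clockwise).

96.75

Apply the surveyor's formula: 2A = Σ (x_i·y_{i+1} − x_{i+1}·y_i), indices taken mod 7.
Cross-terms: 100, 33.5, -11, 5.5, 6, 42, 17.5  ⇒  Σ = 193.5
Signed area = Σ/2 = 96.75 (positive ⇒ counter-clockwise traversal).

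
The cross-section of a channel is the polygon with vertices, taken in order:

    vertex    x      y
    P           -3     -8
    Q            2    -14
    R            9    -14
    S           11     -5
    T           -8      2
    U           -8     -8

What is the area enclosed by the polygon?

Apply the shoelace formula: 2A = Σ (x_i·y_{i+1} − x_{i+1}·y_i), indices taken mod 6.
P→Q: (-3)(-14) − (2)(-8) = 58
Q→R: (2)(-14) − (9)(-14) = 98
R→S: (9)(-5) − (11)(-14) = 109
S→T: (11)(2) − (-8)(-5) = -18
T→U: (-8)(-8) − (-8)(2) = 80
U→P: (-8)(-8) − (-3)(-8) = 40
Σ = 367
Area = |Σ|/2 = 183.5.

183.5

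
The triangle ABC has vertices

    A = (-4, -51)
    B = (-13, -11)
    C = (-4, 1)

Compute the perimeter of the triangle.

108

|AB| = √((-9)² + (40)²) = √1681 = 41
|BC| = √((9)² + (12)²) = √225 = 15
|CA| = √((0)² + (-52)²) = √2704 = 52
Perimeter = 41 + 15 + 52 = 108.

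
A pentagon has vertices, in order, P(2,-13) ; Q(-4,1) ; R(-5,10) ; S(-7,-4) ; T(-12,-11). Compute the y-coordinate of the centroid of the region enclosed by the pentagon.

-988/159

Apply the shoelace (surveyor's) formula. First the cross-terms c_i = x_i·y_{i+1} − x_{i+1}·y_i:
  -50, -35, 90, 29, 178  ⇒  2A = 212, A = 106.
Then Σ (y_i + y_{i+1})·c_i = -3952, so ȳ = -3952 / (6·106) = -988/159.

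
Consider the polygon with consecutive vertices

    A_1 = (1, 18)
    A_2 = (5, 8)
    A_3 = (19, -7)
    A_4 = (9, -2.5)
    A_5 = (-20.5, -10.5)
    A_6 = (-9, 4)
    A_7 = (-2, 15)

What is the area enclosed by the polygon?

376.875

Apply the shoelace (surveyor's) formula: 2A = Σ (x_i·y_{i+1} − x_{i+1}·y_i), indices taken mod 7.
Σ = (-82) + (-187) + (15.5) + (-145.75) + (-176.5) + (-127) + (-51) = -753.75
Area = |Σ|/2 = 376.875.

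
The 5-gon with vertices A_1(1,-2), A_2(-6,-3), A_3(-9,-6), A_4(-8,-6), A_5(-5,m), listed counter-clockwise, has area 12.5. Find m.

Write out the shoelace sum; only the two edges meeting at A_5 involve m:
2·Area = [((-8)·m − (-5)·(-6)) + ((-5)·(-2) − 1·m)] + 0
       = -9·m + -20 = 25
⇒ m = -5.

-5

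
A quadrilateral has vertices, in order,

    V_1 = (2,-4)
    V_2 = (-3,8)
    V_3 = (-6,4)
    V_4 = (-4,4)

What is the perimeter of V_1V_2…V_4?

|V_1V_2| = √((-5)² + (12)²) = √169 = 13
|V_2V_3| = √((-3)² + (-4)²) = √25 = 5
|V_3V_4| = √((2)² + (0)²) = √4 = 2
|V_4V_1| = √((6)² + (-8)²) = √100 = 10
Perimeter = 13 + 5 + 2 + 10 = 30.

30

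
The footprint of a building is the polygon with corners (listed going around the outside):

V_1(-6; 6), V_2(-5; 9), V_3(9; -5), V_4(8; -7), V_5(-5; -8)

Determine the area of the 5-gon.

Σ = (-24) + (-56) + (-23) + (-99) + (-78) = -280
Area = |Σ|/2 = 140.

140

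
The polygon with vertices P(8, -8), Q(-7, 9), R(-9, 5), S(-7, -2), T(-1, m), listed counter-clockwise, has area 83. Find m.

-3

Write out the shoelace sum; only the two edges meeting at T involve m:
2·Area = [((-7)·m − (-1)·(-2)) + ((-1)·(-8) − 8·m)] + 115
       = -15·m + 121 = 166
⇒ m = -3.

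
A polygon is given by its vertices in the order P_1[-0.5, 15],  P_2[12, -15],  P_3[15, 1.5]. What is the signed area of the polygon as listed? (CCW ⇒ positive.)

148.125

P_1→P_2: (-0.5)(-15) − (12)(15) = -172.5
P_2→P_3: (12)(1.5) − (15)(-15) = 243
P_3→P_1: (15)(15) − (-0.5)(1.5) = 225.75
Σ = 296.25
Signed area = Σ/2 = 148.125 (positive ⇒ counter-clockwise traversal).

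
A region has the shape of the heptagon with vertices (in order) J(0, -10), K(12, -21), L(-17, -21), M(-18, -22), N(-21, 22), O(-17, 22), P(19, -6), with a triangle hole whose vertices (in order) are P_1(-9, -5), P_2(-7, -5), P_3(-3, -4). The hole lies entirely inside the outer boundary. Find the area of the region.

971.5

Outer boundary:
Apply Gauss's area formula: 2A = Σ (x_i·y_{i+1} − x_{i+1}·y_i), indices taken mod 7.
Σ = (120) + (-609) + (-4) + (-858) + (-88) + (-316) + (-190) = -1945
Area = |Σ|/2 = 972.5.
Hole:
Apply the surveyor's formula: 2A = Σ (x_i·y_{i+1} − x_{i+1}·y_i), indices taken mod 3.
Σ = (10) + (13) + (-21) = 2
Area = |Σ|/2 = 1.
Net area = 972.5 − 1 = 971.5.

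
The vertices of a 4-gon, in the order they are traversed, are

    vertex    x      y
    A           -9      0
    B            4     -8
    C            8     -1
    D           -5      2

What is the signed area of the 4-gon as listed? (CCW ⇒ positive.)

Σ = (72) + (60) + (11) + (18) = 161
Signed area = Σ/2 = 80.5 (positive ⇒ counter-clockwise traversal).

80.5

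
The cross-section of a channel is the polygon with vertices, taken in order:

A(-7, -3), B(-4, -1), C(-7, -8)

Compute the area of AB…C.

Apply the shoelace formula: 2A = Σ (x_i·y_{i+1} − x_{i+1}·y_i), indices taken mod 3.
Cross-terms: -5, 25, -35  ⇒  Σ = -15
Area = |Σ|/2 = 7.5.

7.5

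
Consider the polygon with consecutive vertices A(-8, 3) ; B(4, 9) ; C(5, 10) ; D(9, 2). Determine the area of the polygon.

63

Apply the surveyor's formula: 2A = Σ (x_i·y_{i+1} − x_{i+1}·y_i), indices taken mod 4.
A→B: (-8)(9) − (4)(3) = -84
B→C: (4)(10) − (5)(9) = -5
C→D: (5)(2) − (9)(10) = -80
D→A: (9)(3) − (-8)(2) = 43
Σ = -126
Area = |Σ|/2 = 63.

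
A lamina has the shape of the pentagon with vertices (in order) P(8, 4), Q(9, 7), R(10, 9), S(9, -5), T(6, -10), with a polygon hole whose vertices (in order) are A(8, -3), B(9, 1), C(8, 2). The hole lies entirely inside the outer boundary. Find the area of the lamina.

25.5

Outer boundary:
P→Q: (8)(7) − (9)(4) = 20
Q→R: (9)(9) − (10)(7) = 11
R→S: (10)(-5) − (9)(9) = -131
S→T: (9)(-10) − (6)(-5) = -60
T→P: (6)(4) − (8)(-10) = 104
Σ = -56
Area = |Σ|/2 = 28.
Hole:
Apply the shoelace formula: 2A = Σ (x_i·y_{i+1} − x_{i+1}·y_i), indices taken mod 3.
A→B: (8)(1) − (9)(-3) = 35
B→C: (9)(2) − (8)(1) = 10
C→A: (8)(-3) − (8)(2) = -40
Σ = 5
Area = |Σ|/2 = 2.5.
Net area = 28 − 2.5 = 25.5.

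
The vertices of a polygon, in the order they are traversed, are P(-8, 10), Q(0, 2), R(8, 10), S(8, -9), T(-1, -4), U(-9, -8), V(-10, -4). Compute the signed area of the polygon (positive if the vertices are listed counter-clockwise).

Apply the shoelace formula: 2A = Σ (x_i·y_{i+1} − x_{i+1}·y_i), indices taken mod 7.
P→Q: (-8)(2) − (0)(10) = -16
Q→R: (0)(10) − (8)(2) = -16
R→S: (8)(-9) − (8)(10) = -152
S→T: (8)(-4) − (-1)(-9) = -41
T→U: (-1)(-8) − (-9)(-4) = -28
U→V: (-9)(-4) − (-10)(-8) = -44
V→P: (-10)(10) − (-8)(-4) = -132
Σ = -429
Signed area = Σ/2 = -214.5 (negative ⇒ clockwise traversal).

-214.5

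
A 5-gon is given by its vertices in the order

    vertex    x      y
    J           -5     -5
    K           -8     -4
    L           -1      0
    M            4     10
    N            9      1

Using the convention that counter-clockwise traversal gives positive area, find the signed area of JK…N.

-80

Cross-terms: -20, -4, -10, -86, -40  ⇒  Σ = -160
Signed area = Σ/2 = -80 (negative ⇒ clockwise traversal).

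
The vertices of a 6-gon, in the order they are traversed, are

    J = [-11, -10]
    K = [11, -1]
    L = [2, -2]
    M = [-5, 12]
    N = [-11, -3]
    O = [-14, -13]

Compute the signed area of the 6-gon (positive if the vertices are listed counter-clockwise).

Σ = (121) + (-20) + (14) + (147) + (101) + (-3) = 360
Signed area = Σ/2 = 180 (positive ⇒ counter-clockwise traversal).

180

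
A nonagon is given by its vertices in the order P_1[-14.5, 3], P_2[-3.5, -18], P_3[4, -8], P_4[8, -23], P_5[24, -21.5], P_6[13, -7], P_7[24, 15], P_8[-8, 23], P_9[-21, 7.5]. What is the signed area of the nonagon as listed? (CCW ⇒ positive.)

1169.375

P_1→P_2: (-14.5)(-18) − (-3.5)(3) = 271.5
P_2→P_3: (-3.5)(-8) − (4)(-18) = 100
P_3→P_4: (4)(-23) − (8)(-8) = -28
P_4→P_5: (8)(-21.5) − (24)(-23) = 380
P_5→P_6: (24)(-7) − (13)(-21.5) = 111.5
P_6→P_7: (13)(15) − (24)(-7) = 363
P_7→P_8: (24)(23) − (-8)(15) = 672
P_8→P_9: (-8)(7.5) − (-21)(23) = 423
P_9→P_1: (-21)(3) − (-14.5)(7.5) = 45.75
Σ = 2338.75
Signed area = Σ/2 = 1169.375 (positive ⇒ counter-clockwise traversal).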